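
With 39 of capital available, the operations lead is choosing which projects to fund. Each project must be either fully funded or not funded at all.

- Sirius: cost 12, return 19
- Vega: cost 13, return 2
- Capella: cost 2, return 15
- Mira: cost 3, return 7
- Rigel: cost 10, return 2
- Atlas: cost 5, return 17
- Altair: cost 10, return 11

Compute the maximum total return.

Allowing fractional choices, the relaxed optimum would be about 70.4, but projects are indivisible.
Sirius + Capella + Mira + Atlas + Altair: cost 12 + 2 + 3 + 5 + 10 = 32 ≤ 39, return 19 + 15 + 7 + 17 + 11 = 69.
Sirius + Capella + Rigel + Atlas + Altair: cost 12 + 2 + 10 + 5 + 10 = 39 ≤ 39, return 19 + 15 + 2 + 17 + 11 = 64.
Best is Sirius, Capella, Mira, Atlas, and Altair with total return 69.

69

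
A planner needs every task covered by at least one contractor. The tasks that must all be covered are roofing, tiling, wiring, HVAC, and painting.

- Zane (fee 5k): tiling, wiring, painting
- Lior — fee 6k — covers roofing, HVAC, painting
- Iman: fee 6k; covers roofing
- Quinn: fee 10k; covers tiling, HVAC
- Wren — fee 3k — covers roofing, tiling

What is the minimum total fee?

This is an integer covering problem.
The greedy cost-per-new-task heuristic would pick Wren, Zane, and Lior for 14, but a cheaper cover exists.
Choose Zane and Lior: together they cover roofing, tiling, wiring, HVAC, painting — every task.
Total fee: 5 + 6 = 11.
No cover costs less than 11.

11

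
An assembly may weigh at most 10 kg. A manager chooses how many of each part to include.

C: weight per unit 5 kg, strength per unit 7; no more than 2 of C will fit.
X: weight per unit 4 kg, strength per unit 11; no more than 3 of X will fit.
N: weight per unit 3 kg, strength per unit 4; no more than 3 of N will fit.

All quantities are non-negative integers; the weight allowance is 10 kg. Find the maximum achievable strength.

This is a bounded integer knapsack.
1×X and 2×N: weight 10 ≤ 10, strength 1·11 + 2·4 = 19.
2×X: weight 8 ≤ 10, strength 2·11 = 22.
Best is 22.

22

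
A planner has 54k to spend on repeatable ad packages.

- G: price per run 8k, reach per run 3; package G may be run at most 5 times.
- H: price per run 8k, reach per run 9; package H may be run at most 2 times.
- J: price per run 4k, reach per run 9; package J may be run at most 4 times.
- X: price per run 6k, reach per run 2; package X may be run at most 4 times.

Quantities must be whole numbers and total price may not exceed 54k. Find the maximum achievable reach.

J has the best ratio (9/4); taking only J gives at most 4×9 = 36 (stopped by the supply cap of 4).
Mixing does better — 2×G, 2×H, 4×J, and 1×X: price 54 ≤ 54, reach 2·3 + 2·9 + 4·9 + 1·2 = 62.

62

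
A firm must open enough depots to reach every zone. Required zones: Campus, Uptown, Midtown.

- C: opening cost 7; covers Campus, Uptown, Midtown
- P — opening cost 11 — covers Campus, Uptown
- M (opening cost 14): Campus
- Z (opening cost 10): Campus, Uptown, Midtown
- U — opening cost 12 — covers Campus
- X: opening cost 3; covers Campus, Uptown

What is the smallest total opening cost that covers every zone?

This is a weighted set-cover instance.
The greedy cost-per-new-zone heuristic would pick X and C for 10, but a cheaper cover exists.
C alone covers Campus, Uptown, Midtown — every zone.
Total opening cost: 7.
No cover costs less than 7.

7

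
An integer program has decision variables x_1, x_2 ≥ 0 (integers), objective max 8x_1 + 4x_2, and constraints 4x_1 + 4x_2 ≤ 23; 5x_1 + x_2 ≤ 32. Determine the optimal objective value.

(x_1,x_2)=(5,0) is feasible, giving 40.
(x_1,x_2)=(4,1) is feasible, giving 36.
(x_1,x_2)=(4,0) is feasible, giving 32.
No feasible integer point exceeds 40.

40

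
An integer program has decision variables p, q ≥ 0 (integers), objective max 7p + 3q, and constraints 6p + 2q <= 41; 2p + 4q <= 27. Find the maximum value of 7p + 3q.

48

Relaxing integrality, the LP optimum is 50.50 at (p,q) = (5.5, 4), which is not an integer point.
(p,q)=(6,2) is feasible, giving 48.
(p,q)=(5,4) is feasible, giving 47.
(p,q)=(6,1) is feasible, giving 45.
No feasible integer point exceeds 48.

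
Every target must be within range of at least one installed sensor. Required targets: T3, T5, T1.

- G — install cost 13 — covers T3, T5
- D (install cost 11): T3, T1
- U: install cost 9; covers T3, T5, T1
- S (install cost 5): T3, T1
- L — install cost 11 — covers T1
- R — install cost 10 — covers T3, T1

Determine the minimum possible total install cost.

9

U alone covers T3, T5, T1 — every target.
Total install cost: 9.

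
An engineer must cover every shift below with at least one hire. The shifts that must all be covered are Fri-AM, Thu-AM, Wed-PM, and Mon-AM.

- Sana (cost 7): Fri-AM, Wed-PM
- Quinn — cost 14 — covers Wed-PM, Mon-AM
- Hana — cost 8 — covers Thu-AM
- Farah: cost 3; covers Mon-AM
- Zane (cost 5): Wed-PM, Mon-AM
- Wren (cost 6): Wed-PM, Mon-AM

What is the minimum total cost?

The greedy cost-per-new-shift heuristic would pick Zane, Sana, and Hana for 20, but a cheaper cover exists.
Choose Sana, Hana, and Farah: together they cover Fri-AM, Thu-AM, Wed-PM, Mon-AM — every shift.
Total cost: 7 + 8 + 3 = 18.
No cover costs less than 18.

18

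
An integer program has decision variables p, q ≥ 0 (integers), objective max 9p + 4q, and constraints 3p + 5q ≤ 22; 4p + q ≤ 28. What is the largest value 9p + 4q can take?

(p,q)=(7,0): 3·7+5·0=21≤22, 4·7+1·0=28≤28, objective 63.
(p,q)=(6,0): 3·6+5·0=18≤22, 4·6+1·0=24≤28, objective 54.
(p,q)=(5,1): 3·5+5·1=20≤22, 4·5+1·1=21≤28, objective 49.
(p,q)=(5,0): 3·5+5·0=15≤22, 4·5+1·0=20≤28, objective 45.
The best lattice point is (7,0), giving 63.

63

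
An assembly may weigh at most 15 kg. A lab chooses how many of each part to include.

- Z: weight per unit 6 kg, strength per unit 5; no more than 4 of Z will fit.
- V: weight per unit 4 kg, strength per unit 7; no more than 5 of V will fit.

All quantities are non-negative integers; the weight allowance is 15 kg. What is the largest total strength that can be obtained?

V has the best ratio (7/4); taking only V gives at most 3×7 = 21 (stopped by the weight limit).
Optimal: 3×V: weight 12 ≤ 15, strength 3·7 = 21.

21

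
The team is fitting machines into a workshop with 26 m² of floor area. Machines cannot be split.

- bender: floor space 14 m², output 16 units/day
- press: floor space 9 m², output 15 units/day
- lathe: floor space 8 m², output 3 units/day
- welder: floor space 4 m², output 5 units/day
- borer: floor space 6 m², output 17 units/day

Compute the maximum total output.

Treat it as a binary knapsack problem.
press + welder + borer: floor space 9 + 4 + 6 = 19 ≤ 26, output 15 + 5 + 17 = 37.
bender + welder + borer: floor space 14 + 4 + 6 = 24 ≤ 26, output 16 + 5 + 17 = 38.
Best is bender, welder, and borer with total output 38.

38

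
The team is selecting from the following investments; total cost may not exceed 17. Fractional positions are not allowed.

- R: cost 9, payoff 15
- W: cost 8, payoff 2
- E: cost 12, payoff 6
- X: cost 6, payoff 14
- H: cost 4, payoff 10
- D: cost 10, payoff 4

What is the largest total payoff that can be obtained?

29

R + X: cost 9 + 6 = 15 ≤ 17, payoff 15 + 14 = 29.
R + H: cost 9 + 4 = 13 ≤ 17, payoff 15 + 10 = 25.
Best is R and X with total payoff 29.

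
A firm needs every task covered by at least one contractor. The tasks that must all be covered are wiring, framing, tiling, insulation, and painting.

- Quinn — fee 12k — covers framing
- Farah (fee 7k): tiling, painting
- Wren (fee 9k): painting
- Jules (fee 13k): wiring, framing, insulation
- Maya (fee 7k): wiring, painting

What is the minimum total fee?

Choose Farah and Jules: together they cover wiring, framing, tiling, insulation, painting — every task.
Total fee: 7 + 13 = 20.

20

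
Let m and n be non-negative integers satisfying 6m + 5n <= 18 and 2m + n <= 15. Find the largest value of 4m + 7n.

21

(m,n)=(0,3) is feasible, giving 21.
(m,n)=(1,2) is feasible, giving 18.
(m,n)=(0,2) is feasible, giving 14.
No feasible integer point exceeds 21.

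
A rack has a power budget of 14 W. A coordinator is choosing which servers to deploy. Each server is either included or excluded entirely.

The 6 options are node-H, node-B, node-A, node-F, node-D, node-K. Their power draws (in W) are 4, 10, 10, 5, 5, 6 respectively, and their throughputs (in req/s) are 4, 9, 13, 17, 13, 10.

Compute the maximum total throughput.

node-F + node-D: power draw 5 + 5 = 10 ≤ 14, throughput 17 + 13 = 30.
node-H + node-F + node-D: power draw 4 + 5 + 5 = 14 ≤ 14, throughput 4 + 17 + 13 = 34.
node-F + node-K: power draw 5 + 6 = 11 ≤ 14, throughput 17 + 10 = 27.
Best is node-H, node-F, and node-D with total throughput 34.

34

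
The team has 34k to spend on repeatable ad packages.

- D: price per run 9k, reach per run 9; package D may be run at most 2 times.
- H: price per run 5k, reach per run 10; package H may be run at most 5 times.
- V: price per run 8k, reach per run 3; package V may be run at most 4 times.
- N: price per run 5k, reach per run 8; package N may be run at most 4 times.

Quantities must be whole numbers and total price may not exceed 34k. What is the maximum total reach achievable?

5×H and 1×N: price 30 ≤ 34, reach 5·10 + 1·8 = 58.
1×D and 5×H: price 34 ≤ 34, reach 1·9 + 5·10 = 59.
Best is 59.

59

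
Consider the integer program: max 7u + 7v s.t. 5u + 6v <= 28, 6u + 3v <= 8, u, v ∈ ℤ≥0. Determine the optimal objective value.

Relaxing integrality, the LP optimum is 18.67 at (u,v) = (0, 2.67), which is not an integer point.
(u,v)=(0,2): 5·0+6·2=12≤28, 6·0+3·2=6≤8, objective 14.
(u,v)=(0,1): 5·0+6·1=6≤28, 6·0+3·1=3≤8, objective 7.
The best lattice point is (0,2), giving 14.

14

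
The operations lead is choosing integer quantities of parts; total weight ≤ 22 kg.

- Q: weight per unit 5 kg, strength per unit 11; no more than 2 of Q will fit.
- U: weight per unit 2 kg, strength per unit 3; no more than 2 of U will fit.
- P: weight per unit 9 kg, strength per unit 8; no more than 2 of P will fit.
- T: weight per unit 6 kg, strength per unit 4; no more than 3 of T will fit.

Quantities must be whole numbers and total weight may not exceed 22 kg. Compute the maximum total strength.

33

This is a bounded integer knapsack.
Q has the best ratio (11/5); taking only Q gives at most 2×11 = 22 (stopped by the supply cap of 2).
Mixing does better — 2×Q, 1×U, and 1×P: weight 21 ≤ 22, strength 2·11 + 1·3 + 1·8 = 33.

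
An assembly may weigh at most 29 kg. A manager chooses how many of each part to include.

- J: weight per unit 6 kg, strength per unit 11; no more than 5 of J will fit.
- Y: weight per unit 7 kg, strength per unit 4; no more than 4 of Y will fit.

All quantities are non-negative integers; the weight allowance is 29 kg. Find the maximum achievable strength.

44

4×J: weight 24 ≤ 29, strength 4·11 = 44.
3×J and 1×Y: weight 25 ≤ 29, strength 3·11 + 1·4 = 37.
Best is 44.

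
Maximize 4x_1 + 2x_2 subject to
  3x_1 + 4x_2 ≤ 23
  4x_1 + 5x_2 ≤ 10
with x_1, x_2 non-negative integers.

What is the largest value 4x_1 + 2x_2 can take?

Relaxing integrality, the LP optimum is 10.00 at (x_1,x_2) = (2.5, 0), which is not an integer point.
(x_1,x_2)=(2,0) is feasible, giving 8.
(x_1,x_2)=(1,1) is feasible, giving 6.
(x_1,x_2)=(1,0) is feasible, giving 4.
Maximum is 8 at (x_1,x_2)=(2,0).

8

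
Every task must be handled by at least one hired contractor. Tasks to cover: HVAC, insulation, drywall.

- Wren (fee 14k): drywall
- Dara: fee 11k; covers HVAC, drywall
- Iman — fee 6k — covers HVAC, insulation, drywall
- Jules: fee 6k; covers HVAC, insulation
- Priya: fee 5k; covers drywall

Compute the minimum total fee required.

6

This is an integer covering problem.
Iman alone covers HVAC, insulation, drywall — every task.
Total fee: 6.
No cover costs less than 6.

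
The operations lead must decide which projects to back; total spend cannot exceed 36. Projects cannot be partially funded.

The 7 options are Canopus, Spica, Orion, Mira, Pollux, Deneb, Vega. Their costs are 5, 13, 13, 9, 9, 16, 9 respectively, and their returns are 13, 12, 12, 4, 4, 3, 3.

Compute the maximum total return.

37

Allowing fractional choices, the relaxed optimum would be about 39.2, but projects are indivisible.
Canopus + Spica + Orion: cost 5 + 13 + 13 = 31 ≤ 36, return 13 + 12 + 12 = 37.
Canopus + Orion + Mira + Pollux: cost 5 + 13 + 9 + 9 = 36 ≤ 36, return 13 + 12 + 4 + 4 = 33.
Canopus + Spica + Mira + Pollux: cost 5 + 13 + 9 + 9 = 36 ≤ 36, return 13 + 12 + 4 + 4 = 33.
Best is Canopus, Spica, and Orion with total return 37.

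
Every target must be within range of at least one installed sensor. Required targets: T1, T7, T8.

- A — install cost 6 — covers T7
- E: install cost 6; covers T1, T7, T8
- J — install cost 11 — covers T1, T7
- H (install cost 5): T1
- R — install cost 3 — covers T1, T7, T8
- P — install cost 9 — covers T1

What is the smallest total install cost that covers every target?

3

R alone covers T1, T7, T8 — every target.
Total install cost: 3.
No cover costs less than 3.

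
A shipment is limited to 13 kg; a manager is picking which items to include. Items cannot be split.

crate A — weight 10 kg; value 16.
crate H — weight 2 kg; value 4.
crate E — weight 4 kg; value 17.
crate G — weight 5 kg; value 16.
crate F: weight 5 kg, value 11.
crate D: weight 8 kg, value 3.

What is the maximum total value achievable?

Allowing fractional choices, the relaxed optimum would be about 41.8, but items are indivisible.
crate E + crate G: weight 4 + 5 = 9 ≤ 13, value 17 + 16 = 33.
crate H + crate E + crate G: weight 2 + 4 + 5 = 11 ≤ 13, value 4 + 17 + 16 = 37.
crate H + crate E + crate F: weight 2 + 4 + 5 = 11 ≤ 13, value 4 + 17 + 11 = 32.
Best is crate H, crate E, and crate G with total value 37.

37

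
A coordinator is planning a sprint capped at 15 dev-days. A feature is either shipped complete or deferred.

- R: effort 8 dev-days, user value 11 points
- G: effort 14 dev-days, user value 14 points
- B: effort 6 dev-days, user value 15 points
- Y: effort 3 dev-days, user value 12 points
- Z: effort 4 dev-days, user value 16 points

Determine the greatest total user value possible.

43

B + Z: effort 6 + 4 = 10 ≤ 15, user value 15 + 16 = 31.
R + Y + Z: effort 8 + 3 + 4 = 15 ≤ 15, user value 11 + 12 + 16 = 39.
B + Y + Z: effort 6 + 3 + 4 = 13 ≤ 15, user value 15 + 12 + 16 = 43.
Best is B, Y, and Z with total user value 43.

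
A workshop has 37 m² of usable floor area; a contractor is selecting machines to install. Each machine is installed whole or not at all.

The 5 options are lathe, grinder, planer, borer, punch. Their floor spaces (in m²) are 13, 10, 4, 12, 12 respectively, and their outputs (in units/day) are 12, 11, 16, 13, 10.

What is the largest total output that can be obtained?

41

Allowing fractional choices, the relaxed optimum would be about 50.2, but machines are indivisible.
lathe + planer + borer: floor space 13 + 4 + 12 = 29 ≤ 37, output 12 + 16 + 13 = 41.
grinder + planer + borer: floor space 10 + 4 + 12 = 26 ≤ 37, output 11 + 16 + 13 = 40.
lathe + grinder + planer: floor space 13 + 10 + 4 = 27 ≤ 37, output 12 + 11 + 16 = 39.
Best is lathe, planer, and borer with total output 41.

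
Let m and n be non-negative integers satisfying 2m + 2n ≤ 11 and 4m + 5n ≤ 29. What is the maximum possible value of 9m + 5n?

Relaxing integrality, the LP optimum is 49.50 at (m,n) = (5.5, 0), which is not an integer point.
(m,n)=(5,0): 2·5+2·0=10≤11, 4·5+5·0=20≤29, objective 45.
(m,n)=(4,1): 2·4+2·1=10≤11, 4·4+5·1=21≤29, objective 41.
(m,n)=(4,0): 2·4+2·0=8≤11, 4·4+5·0=16≤29, objective 36.
The best lattice point is (5,0), giving 45.

45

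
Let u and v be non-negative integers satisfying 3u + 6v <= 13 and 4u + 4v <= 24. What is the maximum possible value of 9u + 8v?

Relaxing integrality, the LP optimum is 39.00 at (u,v) = (4.33, 0), which is not an integer point.
(u,v)=(4,0): 3·4+6·0=12≤13, 4·4+4·0=16≤24, objective 36.
(u,v)=(3,0): 3·3+6·0=9≤13, 4·3+4·0=12≤24, objective 27.
The best lattice point is (4,0), giving 36.

36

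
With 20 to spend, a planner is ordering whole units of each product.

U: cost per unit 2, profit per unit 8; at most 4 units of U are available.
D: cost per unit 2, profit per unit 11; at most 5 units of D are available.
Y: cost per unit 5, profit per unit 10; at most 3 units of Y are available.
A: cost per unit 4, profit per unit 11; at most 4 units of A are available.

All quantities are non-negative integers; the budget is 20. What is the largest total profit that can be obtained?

90

D has the best ratio (11/2); taking only D gives at most 5×11 = 55 (stopped by the supply cap of 5).
Mixing does better — 3×U, 5×D, and 1×A: cost 20 ≤ 20, profit 3·8 + 5·11 + 1·11 = 90.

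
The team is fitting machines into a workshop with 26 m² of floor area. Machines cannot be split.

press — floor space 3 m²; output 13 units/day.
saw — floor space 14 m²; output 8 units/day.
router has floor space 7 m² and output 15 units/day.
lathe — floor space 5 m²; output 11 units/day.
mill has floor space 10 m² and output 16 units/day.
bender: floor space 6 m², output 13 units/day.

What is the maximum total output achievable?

57

Treat it as a binary knapsack problem.
Allowing fractional choices, the relaxed optimum would be about 60.0, but machines are indivisible.
press + router + lathe + mill: floor space 3 + 7 + 5 + 10 = 25 ≤ 26, output 13 + 15 + 11 + 16 = 55.
press + router + mill + bender: floor space 3 + 7 + 10 + 6 = 26 ≤ 26, output 13 + 15 + 16 + 13 = 57.
Best is press, router, mill, and bender with total output 57.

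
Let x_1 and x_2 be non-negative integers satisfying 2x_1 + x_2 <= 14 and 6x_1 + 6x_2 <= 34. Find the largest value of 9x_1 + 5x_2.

(x_1,x_2)=(5,0) is feasible, giving 45.
(x_1,x_2)=(4,1) is feasible, giving 41.
No feasible integer point exceeds 45.

45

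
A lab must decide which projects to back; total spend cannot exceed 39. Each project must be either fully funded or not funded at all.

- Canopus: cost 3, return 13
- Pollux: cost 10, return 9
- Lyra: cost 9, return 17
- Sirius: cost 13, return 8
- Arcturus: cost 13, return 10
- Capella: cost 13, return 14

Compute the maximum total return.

Treat it as a binary knapsack problem.
Allowing fractional choices, the relaxed optimum would be about 56.1, but projects are indivisible.
Canopus + Lyra + Sirius + Capella: cost 3 + 9 + 13 + 13 = 38 ≤ 39, return 13 + 17 + 8 + 14 = 52.
Canopus + Lyra + Arcturus + Capella: cost 3 + 9 + 13 + 13 = 38 ≤ 39, return 13 + 17 + 10 + 14 = 54.
Canopus + Pollux + Lyra + Capella: cost 3 + 10 + 9 + 13 = 35 ≤ 39, return 13 + 9 + 17 + 14 = 53.
Best is Canopus, Lyra, Arcturus, and Capella with total return 54.

54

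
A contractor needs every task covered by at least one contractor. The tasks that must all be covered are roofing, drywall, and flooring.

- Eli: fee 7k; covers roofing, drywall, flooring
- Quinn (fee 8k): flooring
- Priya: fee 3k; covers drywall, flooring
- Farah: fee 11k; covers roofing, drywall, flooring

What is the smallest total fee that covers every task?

Eli alone covers roofing, drywall, flooring — every task.
Total fee: 7.

7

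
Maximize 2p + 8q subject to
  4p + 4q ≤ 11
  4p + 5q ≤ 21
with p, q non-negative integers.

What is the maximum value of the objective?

16

(p,q)=(0,2): 4·0+4·2=8≤11, 4·0+5·2=10≤21, objective 16.
(p,q)=(1,1): 4·1+4·1=8≤11, 4·1+5·1=9≤21, objective 10.
(p,q)=(0,1): 4·0+4·1=4≤11, 4·0+5·1=5≤21, objective 8.
The best lattice point is (0,2), giving 16.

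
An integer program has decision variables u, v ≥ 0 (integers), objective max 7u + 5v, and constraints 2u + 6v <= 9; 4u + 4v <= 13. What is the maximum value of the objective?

(u,v)=(3,0) is feasible, giving 21.
(u,v)=(2,0) is feasible, giving 14.
Maximum is 21 at (u,v)=(3,0).

21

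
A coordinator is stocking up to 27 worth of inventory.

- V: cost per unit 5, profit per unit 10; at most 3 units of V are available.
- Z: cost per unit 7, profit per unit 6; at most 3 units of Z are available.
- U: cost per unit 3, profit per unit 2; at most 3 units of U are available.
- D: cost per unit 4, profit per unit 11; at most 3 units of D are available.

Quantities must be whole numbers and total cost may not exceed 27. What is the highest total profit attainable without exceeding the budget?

63

Take 3×V and 3×D: cost 27 ≤ 27, profit 3·10 + 3·11 = 63.
D has the best ratio (11/4) and is taken to its limit of 3; remaining capacity is filled optimally with the others.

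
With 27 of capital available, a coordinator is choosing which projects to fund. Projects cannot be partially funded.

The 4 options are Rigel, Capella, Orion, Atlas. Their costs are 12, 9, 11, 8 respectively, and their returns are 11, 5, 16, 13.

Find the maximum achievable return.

29

Rigel + Orion: cost 12 + 11 = 23 ≤ 27, return 11 + 16 = 27.
Orion + Atlas: cost 11 + 8 = 19 ≤ 27, return 16 + 13 = 29.
Rigel + Atlas: cost 12 + 8 = 20 ≤ 27, return 11 + 13 = 24.
Best is Orion and Atlas with total return 29.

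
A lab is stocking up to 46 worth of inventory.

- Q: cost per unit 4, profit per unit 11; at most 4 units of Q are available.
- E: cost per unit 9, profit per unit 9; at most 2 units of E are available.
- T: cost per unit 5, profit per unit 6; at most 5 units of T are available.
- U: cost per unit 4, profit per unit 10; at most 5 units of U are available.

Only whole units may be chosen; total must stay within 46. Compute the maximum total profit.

Q has the best ratio (11/4); taking only Q gives at most 4×11 = 44 (stopped by the supply cap of 4).
Mixing does better — 4×Q, 2×T, and 5×U: cost 46 ≤ 46, profit 4·11 + 2·6 + 5·10 = 106.

106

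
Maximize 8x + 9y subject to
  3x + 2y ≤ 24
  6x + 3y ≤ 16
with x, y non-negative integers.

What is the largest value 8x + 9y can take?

45

Relaxing integrality, the LP optimum is 48.00 at (x,y) = (0, 5.33), which is not an integer point.
(x,y)=(0,5): 3·0+2·5=10≤24, 6·0+3·5=15≤16, objective 45.
(x,y)=(0,4): 3·0+2·4=8≤24, 6·0+3·4=12≤16, objective 36.
The best lattice point is (0,5), giving 45.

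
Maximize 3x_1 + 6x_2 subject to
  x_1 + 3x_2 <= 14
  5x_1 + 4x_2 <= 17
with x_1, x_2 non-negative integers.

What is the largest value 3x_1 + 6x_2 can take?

24

(x_1,x_2)=(0,4): 1·0+3·4=12≤14, 5·0+4·4=16≤17, objective 24.
(x_1,x_2)=(1,3): 1·1+3·3=10≤14, 5·1+4·3=17≤17, objective 21.
(x_1,x_2)=(0,3): 1·0+3·3=9≤14, 5·0+4·3=12≤17, objective 18.
The best lattice point is (0,4), giving 24.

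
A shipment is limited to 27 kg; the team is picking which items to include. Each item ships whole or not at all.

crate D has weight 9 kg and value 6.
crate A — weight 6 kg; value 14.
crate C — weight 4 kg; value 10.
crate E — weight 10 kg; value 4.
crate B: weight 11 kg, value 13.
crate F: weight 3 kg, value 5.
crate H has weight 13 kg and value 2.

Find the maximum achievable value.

42

Allowing fractional choices, the relaxed optimum would be about 44.0, but items are indivisible.
crate A + crate C + crate B + crate F: weight 6 + 4 + 11 + 3 = 24 ≤ 27, value 14 + 10 + 13 + 5 = 42.
crate D + crate A + crate C + crate F: weight 9 + 6 + 4 + 3 = 22 ≤ 27, value 6 + 14 + 10 + 5 = 35.
crate A + crate C + crate B: weight 6 + 4 + 11 = 21 ≤ 27, value 14 + 10 + 13 = 37.
Best is crate A, crate C, crate B, and crate F with total value 42.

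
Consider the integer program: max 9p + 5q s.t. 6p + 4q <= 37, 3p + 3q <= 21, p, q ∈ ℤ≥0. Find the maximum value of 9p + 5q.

54

The continuous relaxation peaks at (6.17, 0) with value 55.50; rounding to a feasible lattice point costs some objective.
(p,q)=(6,0): 6·6+4·0=36≤37, 3·6+3·0=18≤21, objective 54.
(p,q)=(5,1): 6·5+4·1=34≤37, 3·5+3·1=18≤21, objective 50.
(p,q)=(5,0): 6·5+4·0=30≤37, 3·5+3·0=15≤21, objective 45.
No feasible integer point exceeds 54.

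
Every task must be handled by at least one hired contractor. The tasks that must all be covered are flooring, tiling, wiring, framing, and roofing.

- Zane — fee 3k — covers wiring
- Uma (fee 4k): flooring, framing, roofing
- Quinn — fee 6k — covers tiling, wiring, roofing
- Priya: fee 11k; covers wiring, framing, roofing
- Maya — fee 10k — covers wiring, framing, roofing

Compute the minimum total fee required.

10

Choose Uma and Quinn: together they cover flooring, tiling, wiring, framing, roofing — every task.
Total fee: 4 + 6 = 10.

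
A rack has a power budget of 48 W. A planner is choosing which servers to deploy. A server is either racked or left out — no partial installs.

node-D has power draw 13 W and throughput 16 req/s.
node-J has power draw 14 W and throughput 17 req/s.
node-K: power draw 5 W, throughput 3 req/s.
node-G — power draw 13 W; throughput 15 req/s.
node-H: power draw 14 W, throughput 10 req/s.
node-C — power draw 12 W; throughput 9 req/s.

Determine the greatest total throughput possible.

51

This is an integer program with binary decision variables.
node-D + node-J + node-K + node-G: power draw 13 + 14 + 5 + 13 = 45 ≤ 48, throughput 16 + 17 + 3 + 15 = 51.
node-D + node-J + node-K + node-H: power draw 13 + 14 + 5 + 14 = 46 ≤ 48, throughput 16 + 17 + 3 + 10 = 46.
node-D + node-J + node-G: power draw 13 + 14 + 13 = 40 ≤ 48, throughput 16 + 17 + 15 = 48.
Best is node-D, node-J, node-K, and node-G with total throughput 51.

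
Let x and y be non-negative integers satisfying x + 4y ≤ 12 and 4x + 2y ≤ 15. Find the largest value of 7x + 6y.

Relaxing integrality, the LP optimum is 32.14 at (x,y) = (2.57, 2.36), which is not an integer point.
(x,y)=(3,1): 1·3+4·1=7≤12, 4·3+2·1=14≤15, objective 27.
(x,y)=(2,2): 1·2+4·2=10≤12, 4·2+2·2=12≤15, objective 26.
(x,y)=(3,0): 1·3+4·0=3≤12, 4·3+2·0=12≤15, objective 21.
The best lattice point is (3,1), giving 27.

27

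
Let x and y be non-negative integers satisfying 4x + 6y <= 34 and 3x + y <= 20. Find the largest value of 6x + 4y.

40

Relaxing integrality, the LP optimum is 43.14 at (x,y) = (6.14, 1.57), which is not an integer point.
(x,y)=(6,1) is feasible, giving 40.
(x,y)=(5,2) is feasible, giving 38.
(x,y)=(6,0) is feasible, giving 36.
No feasible integer point exceeds 40.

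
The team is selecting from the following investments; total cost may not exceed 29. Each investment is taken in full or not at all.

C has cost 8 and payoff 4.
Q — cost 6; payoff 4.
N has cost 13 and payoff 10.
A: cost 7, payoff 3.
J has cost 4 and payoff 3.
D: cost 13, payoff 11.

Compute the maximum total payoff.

21

Treat it as a binary knapsack problem.
Allowing fractional choices, the relaxed optimum would be about 23.2, but investments are indivisible.
C + Q + D: cost 8 + 6 + 13 = 27 ≤ 29, payoff 4 + 4 + 11 = 19.
N + D: cost 13 + 13 = 26 ≤ 29, payoff 10 + 11 = 21.
Best is N and D with total payoff 21.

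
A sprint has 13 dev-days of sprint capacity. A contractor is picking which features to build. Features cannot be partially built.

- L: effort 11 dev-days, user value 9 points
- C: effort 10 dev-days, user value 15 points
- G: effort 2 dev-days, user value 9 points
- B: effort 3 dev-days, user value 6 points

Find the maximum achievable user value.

C + B: effort 10 + 3 = 13 ≤ 13, user value 15 + 6 = 21.
L + G: effort 11 + 2 = 13 ≤ 13, user value 9 + 9 = 18.
C + G: effort 10 + 2 = 12 ≤ 13, user value 15 + 9 = 24.
Best is C and G with total user value 24.

24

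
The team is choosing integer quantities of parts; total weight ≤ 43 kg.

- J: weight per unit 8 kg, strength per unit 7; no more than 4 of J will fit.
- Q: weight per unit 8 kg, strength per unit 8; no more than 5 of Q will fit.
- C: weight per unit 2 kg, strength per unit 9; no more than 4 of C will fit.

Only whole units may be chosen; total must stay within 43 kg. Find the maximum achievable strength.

68

C has the best ratio (9/2); taking only C gives at most 4×9 = 36 (stopped by the supply cap of 4).
Mixing does better — 4×Q and 4×C: weight 40 ≤ 43, strength 4·8 + 4·9 = 68.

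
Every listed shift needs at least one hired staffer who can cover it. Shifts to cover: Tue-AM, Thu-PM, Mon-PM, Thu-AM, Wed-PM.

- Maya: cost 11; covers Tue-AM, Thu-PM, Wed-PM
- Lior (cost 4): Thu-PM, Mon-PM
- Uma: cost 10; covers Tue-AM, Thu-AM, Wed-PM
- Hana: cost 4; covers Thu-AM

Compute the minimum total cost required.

This is a weighted set-cover instance.
Choose Lior and Uma: together they cover Tue-AM, Thu-PM, Mon-PM, Thu-AM, Wed-PM — every shift.
Total cost: 4 + 10 = 14.
No cover costs less than 14.

14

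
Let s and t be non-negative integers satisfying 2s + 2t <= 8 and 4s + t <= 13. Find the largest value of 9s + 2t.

The continuous relaxation peaks at (3.25, 0) with value 29.25; rounding to a feasible lattice point costs some objective.
(s,t)=(3,1): 2·3+2·1=8≤8, 4·3+1·1=13≤13, objective 29.
(s,t)=(3,0): 2·3+2·0=6≤8, 4·3+1·0=12≤13, objective 27.
(s,t)=(2,2): 2·2+2·2=8≤8, 4·2+1·2=10≤13, objective 22.
No feasible integer point exceeds 29.

29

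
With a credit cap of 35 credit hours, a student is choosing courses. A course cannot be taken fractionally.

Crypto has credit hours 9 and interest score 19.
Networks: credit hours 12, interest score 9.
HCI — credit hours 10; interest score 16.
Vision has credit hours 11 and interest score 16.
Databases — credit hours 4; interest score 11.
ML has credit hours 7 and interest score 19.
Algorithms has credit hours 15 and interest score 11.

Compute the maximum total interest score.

65

Take Crypto, HCI, Databases, and ML: credit hours 9 + 10 + 4 + 7 = 30 ≤ 35, interest score 19 + 16 + 11 + 19 = 65.
No feasible combination exceeds this.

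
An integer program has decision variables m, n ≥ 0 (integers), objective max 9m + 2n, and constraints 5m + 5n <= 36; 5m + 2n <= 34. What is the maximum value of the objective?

Relaxing integrality, the LP optimum is 61.20 at (m,n) = (6.8, 0), which is not an integer point.
(m,n)=(6,1): 5·6+5·1=35≤36, 5·6+2·1=32≤34, objective 56.
(m,n)=(6,0): 5·6+5·0=30≤36, 5·6+2·0=30≤34, objective 54.
(m,n)=(5,2): 5·5+5·2=35≤36, 5·5+2·2=29≤34, objective 49.
No feasible integer point exceeds 56.

56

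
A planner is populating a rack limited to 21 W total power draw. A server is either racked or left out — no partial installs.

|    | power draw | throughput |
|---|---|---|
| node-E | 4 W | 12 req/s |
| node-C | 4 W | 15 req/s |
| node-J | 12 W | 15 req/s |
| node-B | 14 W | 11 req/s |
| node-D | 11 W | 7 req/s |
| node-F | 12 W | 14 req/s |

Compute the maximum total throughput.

node-E + node-C + node-D: power draw 4 + 4 + 11 = 19 ≤ 21, throughput 12 + 15 + 7 = 34.
node-E + node-C + node-J: power draw 4 + 4 + 12 = 20 ≤ 21, throughput 12 + 15 + 15 = 42.
node-E + node-C + node-F: power draw 4 + 4 + 12 = 20 ≤ 21, throughput 12 + 15 + 14 = 41.
Best is node-E, node-C, and node-J with total throughput 42.

42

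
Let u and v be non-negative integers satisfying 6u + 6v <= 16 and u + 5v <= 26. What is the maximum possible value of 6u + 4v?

(u,v)=(2,0): 6·2+6·0=12≤16, 1·2+5·0=2≤26, objective 12.
(u,v)=(1,1): 6·1+6·1=12≤16, 1·1+5·1=6≤26, objective 10.
(u,v)=(1,0): 6·1+6·0=6≤16, 1·1+5·0=1≤26, objective 6.
No feasible integer point exceeds 12.

12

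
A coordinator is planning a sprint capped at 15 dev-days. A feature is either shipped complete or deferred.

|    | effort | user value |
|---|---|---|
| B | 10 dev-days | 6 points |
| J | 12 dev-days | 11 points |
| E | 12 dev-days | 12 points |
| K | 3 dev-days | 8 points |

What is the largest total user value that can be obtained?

20

B + K: effort 10 + 3 = 13 ≤ 15, user value 6 + 8 = 14.
E + K: effort 12 + 3 = 15 ≤ 15, user value 12 + 8 = 20.
J + K: effort 12 + 3 = 15 ≤ 15, user value 11 + 8 = 19.
Best is E and K with total user value 20.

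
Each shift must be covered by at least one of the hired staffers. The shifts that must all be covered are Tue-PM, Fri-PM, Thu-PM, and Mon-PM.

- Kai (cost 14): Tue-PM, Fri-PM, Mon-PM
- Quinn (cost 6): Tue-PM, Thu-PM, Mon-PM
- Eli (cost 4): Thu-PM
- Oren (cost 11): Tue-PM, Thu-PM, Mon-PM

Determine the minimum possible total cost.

18

This is an integer covering problem.
The greedy cost-per-new-shift heuristic would pick Quinn and Kai for 20, but a cheaper cover exists.
Choose Kai and Eli: together they cover Tue-PM, Fri-PM, Thu-PM, Mon-PM — every shift.
Total cost: 14 + 4 = 18.
No cover costs less than 18.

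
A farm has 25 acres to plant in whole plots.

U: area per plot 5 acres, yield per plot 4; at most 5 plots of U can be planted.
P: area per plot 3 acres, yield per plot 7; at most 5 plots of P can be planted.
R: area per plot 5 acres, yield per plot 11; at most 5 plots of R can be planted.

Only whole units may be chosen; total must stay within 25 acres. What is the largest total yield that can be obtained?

Take 5×P and 2×R: area 25 ≤ 25, yield 5·7 + 2·11 = 57.
P has the best ratio (7/3) and is taken to its limit of 5; remaining capacity is filled optimally with the others.

57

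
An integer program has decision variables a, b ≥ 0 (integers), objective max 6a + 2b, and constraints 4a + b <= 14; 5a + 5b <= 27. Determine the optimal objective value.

22

Relaxing integrality, the LP optimum is 22.27 at (a,b) = (2.87, 2.53), which is not an integer point.
(a,b)=(3,2): 4·3+1·2=14≤14, 5·3+5·2=25≤27, objective 22.
(a,b)=(3,1): 4·3+1·1=13≤14, 5·3+5·1=20≤27, objective 20.
(a,b)=(2,3): 4·2+1·3=11≤14, 5·2+5·3=25≤27, objective 18.
The best lattice point is (3,2), giving 22.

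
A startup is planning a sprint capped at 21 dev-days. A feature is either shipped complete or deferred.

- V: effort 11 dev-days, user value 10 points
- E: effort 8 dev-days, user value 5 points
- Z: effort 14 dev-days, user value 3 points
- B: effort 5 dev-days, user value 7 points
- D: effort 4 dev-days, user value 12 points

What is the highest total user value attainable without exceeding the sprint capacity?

V + B + D: effort 11 + 5 + 4 = 20 ≤ 21, user value 10 + 7 + 12 = 29.
E + B + D: effort 8 + 5 + 4 = 17 ≤ 21, user value 5 + 7 + 12 = 24.
Best is V, B, and D with total user value 29.

29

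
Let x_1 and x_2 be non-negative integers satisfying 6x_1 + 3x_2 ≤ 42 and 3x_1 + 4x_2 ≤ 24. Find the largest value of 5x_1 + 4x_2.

(x_1,x_2)=(7,0): 6·7+3·0=42≤42, 3·7+4·0=21≤24, objective 35.
(x_1,x_2)=(6,1): 6·6+3·1=39≤42, 3·6+4·1=22≤24, objective 34.
The best lattice point is (7,0), giving 35.

35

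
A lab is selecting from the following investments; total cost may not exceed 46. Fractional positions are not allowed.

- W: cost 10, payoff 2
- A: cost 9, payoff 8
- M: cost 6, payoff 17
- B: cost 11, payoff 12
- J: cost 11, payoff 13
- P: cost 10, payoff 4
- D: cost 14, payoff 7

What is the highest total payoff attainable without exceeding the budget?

50

This is an integer program with binary decision variables.
Take A, M, B, and J: cost 9 + 6 + 11 + 11 = 37 ≤ 46, payoff 8 + 17 + 12 + 13 = 50.
No other feasible combination does better.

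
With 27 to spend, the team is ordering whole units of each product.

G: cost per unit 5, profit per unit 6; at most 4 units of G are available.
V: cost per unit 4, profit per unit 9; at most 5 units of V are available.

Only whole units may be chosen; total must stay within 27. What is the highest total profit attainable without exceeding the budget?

1×G and 5×V: cost 25 ≤ 27, profit 1·6 + 5·9 = 51.
2×G and 4×V: cost 26 ≤ 27, profit 2·6 + 4·9 = 48.
Best is 51.

51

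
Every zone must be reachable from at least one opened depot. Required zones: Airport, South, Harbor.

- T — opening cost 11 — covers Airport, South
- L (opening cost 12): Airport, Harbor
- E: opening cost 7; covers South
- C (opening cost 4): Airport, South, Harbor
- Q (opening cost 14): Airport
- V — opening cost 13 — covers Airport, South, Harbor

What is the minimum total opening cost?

4

C alone covers Airport, South, Harbor — every zone.
Total opening cost: 4.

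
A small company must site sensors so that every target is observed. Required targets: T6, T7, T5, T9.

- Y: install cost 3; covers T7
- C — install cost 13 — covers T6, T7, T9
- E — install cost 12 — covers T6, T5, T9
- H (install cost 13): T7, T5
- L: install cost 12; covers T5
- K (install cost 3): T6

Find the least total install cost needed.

15

This is a weighted set-cover instance.
The greedy cost-per-new-target heuristic would pick Y, K, and E for 18, but a cheaper cover exists.
Choose Y and E: together they cover T6, T7, T5, T9 — every target.
Total install cost: 3 + 12 = 15.
No cover costs less than 15.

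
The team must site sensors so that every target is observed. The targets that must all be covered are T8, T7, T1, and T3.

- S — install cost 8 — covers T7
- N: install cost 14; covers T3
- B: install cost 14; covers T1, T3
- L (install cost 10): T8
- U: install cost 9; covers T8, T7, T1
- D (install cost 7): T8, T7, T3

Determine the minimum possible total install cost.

Choose U and D: together they cover T8, T7, T1, T3 — every target.
Total install cost: 9 + 7 = 16.
No cover costs less than 16.

16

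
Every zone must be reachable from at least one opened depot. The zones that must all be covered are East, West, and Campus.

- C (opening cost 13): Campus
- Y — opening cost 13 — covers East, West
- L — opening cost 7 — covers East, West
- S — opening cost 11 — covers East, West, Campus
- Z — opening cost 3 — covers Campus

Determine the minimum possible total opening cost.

10

Choose L and Z: together they cover East, West, Campus — every zone.
Total opening cost: 7 + 3 = 10.
No cover costs less than 10.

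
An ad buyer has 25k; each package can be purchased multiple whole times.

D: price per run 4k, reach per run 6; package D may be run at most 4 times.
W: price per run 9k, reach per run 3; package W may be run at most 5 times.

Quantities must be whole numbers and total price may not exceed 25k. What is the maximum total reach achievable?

27

D has the best ratio (6/4); taking only D gives at most 4×6 = 24 (stopped by the supply cap of 4).
Mixing does better — 4×D and 1×W: price 25 ≤ 25, reach 4·6 + 1·3 = 27.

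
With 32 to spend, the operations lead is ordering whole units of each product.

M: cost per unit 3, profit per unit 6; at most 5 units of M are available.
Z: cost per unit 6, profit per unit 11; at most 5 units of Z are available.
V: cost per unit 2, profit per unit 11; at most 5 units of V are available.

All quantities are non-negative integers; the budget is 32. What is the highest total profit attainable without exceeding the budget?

V has the best ratio (11/2); taking only V gives at most 5×11 = 55 (stopped by the supply cap of 5).
Mixing does better — 5×M, 1×Z, and 5×V: cost 31 ≤ 32, profit 5·6 + 1·11 + 5·11 = 96.

96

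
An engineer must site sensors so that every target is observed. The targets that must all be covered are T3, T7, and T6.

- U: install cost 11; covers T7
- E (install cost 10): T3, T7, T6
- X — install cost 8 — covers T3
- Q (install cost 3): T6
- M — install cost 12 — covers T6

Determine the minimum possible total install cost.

10

The greedy cost-per-new-target heuristic would pick Q and E for 13, but a cheaper cover exists.
E alone covers T3, T7, T6 — every target.
Total install cost: 10.
No cover costs less than 10.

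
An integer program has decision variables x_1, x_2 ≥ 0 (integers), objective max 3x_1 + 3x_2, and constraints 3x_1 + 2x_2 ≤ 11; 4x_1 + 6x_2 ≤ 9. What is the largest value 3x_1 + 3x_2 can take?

Relaxing integrality, the LP optimum is 6.75 at (x_1,x_2) = (2.25, 0), which is not an integer point.
(x_1,x_2)=(2,0): 3·2+2·0=6≤11, 4·2+6·0=8≤9, objective 6.
(x_1,x_2)=(1,0): 3·1+2·0=3≤11, 4·1+6·0=4≤9, objective 3.
The best lattice point is (2,0), giving 6.

6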